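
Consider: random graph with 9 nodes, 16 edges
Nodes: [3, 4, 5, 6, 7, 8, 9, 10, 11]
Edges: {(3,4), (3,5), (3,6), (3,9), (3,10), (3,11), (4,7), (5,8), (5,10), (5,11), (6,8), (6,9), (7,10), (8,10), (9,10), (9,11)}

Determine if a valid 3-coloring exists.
A valid 3-coloring: color 1: [3, 7, 8]; color 2: [4, 6, 10, 11]; color 3: [5, 9].
(χ(G) = 3 ≤ 3.)

Yes, G is 3-colorable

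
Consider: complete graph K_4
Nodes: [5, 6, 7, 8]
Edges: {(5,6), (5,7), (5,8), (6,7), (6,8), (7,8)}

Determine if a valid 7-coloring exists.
Yes, G is 7-colorable

A valid 7-coloring: color 1: [5]; color 2: [8]; color 3: [7]; color 4: [6].
(χ(G) = 4 ≤ 7.)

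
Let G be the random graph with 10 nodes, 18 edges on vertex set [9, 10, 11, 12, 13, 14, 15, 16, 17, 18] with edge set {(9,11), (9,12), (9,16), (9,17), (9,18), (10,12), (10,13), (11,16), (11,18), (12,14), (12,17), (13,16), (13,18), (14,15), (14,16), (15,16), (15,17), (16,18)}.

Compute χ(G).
Clique number ω(G) = 4 (lower bound: χ ≥ ω).
The clique on [9, 11, 16, 18] has size 4, forcing χ ≥ 4, and the coloring below uses 4 colors, so χ(G) = 4.
A valid 4-coloring: color 1: [12, 16]; color 2: [9, 13, 15]; color 3: [10, 14, 17, 18]; color 4: [11].

χ(G) = 4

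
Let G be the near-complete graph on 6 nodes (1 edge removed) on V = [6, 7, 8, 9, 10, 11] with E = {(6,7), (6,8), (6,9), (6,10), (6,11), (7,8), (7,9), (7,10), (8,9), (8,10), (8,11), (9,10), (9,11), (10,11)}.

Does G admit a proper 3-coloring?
No, G is not 3-colorable

The clique on vertices [6, 8, 9, 10, 11] has size 5 > 3, so it alone needs 5 colors.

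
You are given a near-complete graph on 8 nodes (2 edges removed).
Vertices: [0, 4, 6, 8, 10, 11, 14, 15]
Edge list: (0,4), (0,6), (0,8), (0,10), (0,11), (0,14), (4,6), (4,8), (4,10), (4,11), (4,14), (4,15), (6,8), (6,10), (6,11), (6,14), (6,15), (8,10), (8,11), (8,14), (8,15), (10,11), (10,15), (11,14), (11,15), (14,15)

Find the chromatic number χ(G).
χ(G) = 6

Clique number ω(G) = 6 (lower bound: χ ≥ ω).
The clique on [0, 4, 6, 8, 10, 11] has size 6, forcing χ ≥ 6, and the coloring below uses 6 colors, so χ(G) = 6.
A valid 6-coloring: color 1: [11]; color 2: [6]; color 3: [8]; color 4: [4]; color 5: [10, 14]; color 6: [0, 15].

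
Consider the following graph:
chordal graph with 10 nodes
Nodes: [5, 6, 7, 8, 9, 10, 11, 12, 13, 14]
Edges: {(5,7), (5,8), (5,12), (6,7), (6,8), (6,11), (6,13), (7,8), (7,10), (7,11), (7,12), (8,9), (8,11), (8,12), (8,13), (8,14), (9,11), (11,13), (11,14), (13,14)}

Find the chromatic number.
χ(G) = 4

Clique number ω(G) = 4 (lower bound: χ ≥ ω).
The clique on [6, 8, 11, 13] has size 4, forcing χ ≥ 4, and the coloring below uses 4 colors, so χ(G) = 4.
A valid 4-coloring: color 1: [8, 10]; color 2: [7, 9, 13]; color 3: [11, 12]; color 4: [5, 6, 14].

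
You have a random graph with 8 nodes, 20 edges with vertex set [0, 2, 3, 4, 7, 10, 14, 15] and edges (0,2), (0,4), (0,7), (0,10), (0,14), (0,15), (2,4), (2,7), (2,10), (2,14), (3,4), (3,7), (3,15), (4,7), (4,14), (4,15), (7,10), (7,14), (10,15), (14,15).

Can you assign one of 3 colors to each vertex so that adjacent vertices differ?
No, G is not 3-colorable

The clique on vertices [0, 2, 4, 7, 14] has size 5 > 3, so it alone needs 5 colors.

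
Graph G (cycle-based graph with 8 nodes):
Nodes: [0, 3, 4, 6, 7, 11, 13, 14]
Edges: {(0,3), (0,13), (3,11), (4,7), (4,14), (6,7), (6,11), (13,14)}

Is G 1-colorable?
No, G is not 1-colorable

Edge (0,3) forces its endpoints to differ, so 1 color is not enough.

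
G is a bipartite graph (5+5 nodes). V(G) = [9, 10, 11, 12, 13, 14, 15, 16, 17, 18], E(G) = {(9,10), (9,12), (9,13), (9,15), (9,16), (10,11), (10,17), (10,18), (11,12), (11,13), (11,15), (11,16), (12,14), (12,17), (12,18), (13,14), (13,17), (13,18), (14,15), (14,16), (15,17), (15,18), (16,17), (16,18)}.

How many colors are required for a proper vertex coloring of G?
χ(G) = 2

Clique number ω(G) = 2 (lower bound: χ ≥ ω).
The graph is bipartite (no odd cycle), so 2 colors suffice: χ(G) = 2.
A valid 2-coloring: color 1: [9, 11, 14, 17, 18]; color 2: [10, 12, 13, 15, 16].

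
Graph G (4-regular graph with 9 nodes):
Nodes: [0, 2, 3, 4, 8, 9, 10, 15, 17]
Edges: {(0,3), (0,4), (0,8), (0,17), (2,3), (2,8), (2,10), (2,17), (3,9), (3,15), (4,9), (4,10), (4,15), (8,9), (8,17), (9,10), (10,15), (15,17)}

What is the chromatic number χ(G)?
Clique number ω(G) = 3 (lower bound: χ ≥ ω).
The clique on [0, 8, 17] has size 3, forcing χ ≥ 3, and the coloring below uses 3 colors, so χ(G) = 3.
A valid 3-coloring: color 1: [3, 4, 8]; color 2: [0, 2, 9, 15]; color 3: [10, 17].

χ(G) = 3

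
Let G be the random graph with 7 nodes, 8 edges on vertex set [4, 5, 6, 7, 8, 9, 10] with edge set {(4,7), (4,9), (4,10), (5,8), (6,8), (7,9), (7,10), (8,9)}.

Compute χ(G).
χ(G) = 3

Clique number ω(G) = 3 (lower bound: χ ≥ ω).
The clique on [4, 7, 9] has size 3, forcing χ ≥ 3, and the coloring below uses 3 colors, so χ(G) = 3.
A valid 3-coloring: color 1: [4, 8]; color 2: [5, 6, 7]; color 3: [9, 10].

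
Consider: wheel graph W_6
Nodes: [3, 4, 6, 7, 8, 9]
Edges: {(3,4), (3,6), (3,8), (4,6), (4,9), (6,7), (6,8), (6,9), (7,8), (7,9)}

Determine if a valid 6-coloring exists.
Yes, G is 6-colorable

A valid 6-coloring: color 1: [6]; color 2: [4, 8]; color 3: [3, 9]; color 4: [7].
(χ(G) = 4 ≤ 6.)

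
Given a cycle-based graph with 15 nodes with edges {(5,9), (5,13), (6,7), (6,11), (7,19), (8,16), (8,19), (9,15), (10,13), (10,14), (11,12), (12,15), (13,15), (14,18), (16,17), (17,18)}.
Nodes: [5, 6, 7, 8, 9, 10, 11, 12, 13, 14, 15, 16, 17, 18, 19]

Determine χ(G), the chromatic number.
Clique number ω(G) = 2 (lower bound: χ ≥ ω).
Odd cycle [14, 10, 13, 15, 12, 11, 6, 7, 19, 8, 16, 17, 18] needs 3 colors (χ ≥ 3).
The coloring below uses 3 colors, so χ(G) = 3.
A valid 3-coloring: color 1: [6, 9, 12, 13, 14, 17, 19]; color 2: [5, 7, 8, 10, 11, 15, 18]; color 3: [16].

χ(G) = 3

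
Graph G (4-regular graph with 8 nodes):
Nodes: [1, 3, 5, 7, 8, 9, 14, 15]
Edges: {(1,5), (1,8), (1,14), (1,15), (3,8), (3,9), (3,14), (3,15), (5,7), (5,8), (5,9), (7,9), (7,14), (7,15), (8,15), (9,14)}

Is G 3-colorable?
Yes, G is 3-colorable

A valid 3-coloring: color 1: [1, 3, 7]; color 2: [5, 14, 15]; color 3: [8, 9].
(χ(G) = 3 ≤ 3.)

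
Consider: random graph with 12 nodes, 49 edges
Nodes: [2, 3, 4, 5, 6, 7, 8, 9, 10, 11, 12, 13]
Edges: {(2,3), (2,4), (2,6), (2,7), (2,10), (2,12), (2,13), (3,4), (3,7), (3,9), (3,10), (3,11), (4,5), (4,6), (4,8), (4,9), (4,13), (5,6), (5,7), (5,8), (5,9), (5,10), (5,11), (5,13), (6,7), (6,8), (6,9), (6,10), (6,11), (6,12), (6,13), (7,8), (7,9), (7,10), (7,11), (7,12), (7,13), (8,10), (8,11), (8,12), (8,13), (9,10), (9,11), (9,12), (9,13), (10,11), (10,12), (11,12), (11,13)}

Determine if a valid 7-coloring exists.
Yes, G is 7-colorable

A valid 7-coloring: color 1: [4, 7]; color 2: [3, 6]; color 3: [10, 13]; color 4: [2, 8, 9]; color 5: [11]; color 6: [5, 12].
(χ(G) = 6 ≤ 7.)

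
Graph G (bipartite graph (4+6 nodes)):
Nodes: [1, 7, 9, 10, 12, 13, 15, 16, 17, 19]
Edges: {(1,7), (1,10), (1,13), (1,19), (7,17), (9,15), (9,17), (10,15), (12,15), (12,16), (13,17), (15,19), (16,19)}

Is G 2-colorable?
Yes, G is 2-colorable

A valid 2-coloring: color 1: [1, 15, 16, 17]; color 2: [7, 9, 10, 12, 13, 19].
(χ(G) = 2 ≤ 2.)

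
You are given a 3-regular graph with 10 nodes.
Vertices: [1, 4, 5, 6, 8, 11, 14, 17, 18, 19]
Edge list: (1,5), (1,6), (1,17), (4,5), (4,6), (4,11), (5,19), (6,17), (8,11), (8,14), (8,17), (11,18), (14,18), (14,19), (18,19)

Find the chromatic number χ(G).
Clique number ω(G) = 3 (lower bound: χ ≥ ω).
The clique on [1, 6, 17] has size 3, forcing χ ≥ 3, and the coloring below uses 3 colors, so χ(G) = 3.
A valid 3-coloring: color 1: [5, 6, 8, 18]; color 2: [11, 17, 19]; color 3: [1, 4, 14].

χ(G) = 3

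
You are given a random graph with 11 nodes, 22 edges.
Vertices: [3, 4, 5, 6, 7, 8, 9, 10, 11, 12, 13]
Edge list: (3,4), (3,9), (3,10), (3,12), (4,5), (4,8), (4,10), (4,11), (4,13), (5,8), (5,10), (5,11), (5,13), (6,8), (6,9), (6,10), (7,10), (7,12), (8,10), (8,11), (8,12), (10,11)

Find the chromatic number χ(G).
Clique number ω(G) = 5 (lower bound: χ ≥ ω).
The clique on [4, 5, 8, 10, 11] has size 5, forcing χ ≥ 5, and the coloring below uses 5 colors, so χ(G) = 5.
A valid 5-coloring: color 1: [9, 10, 12, 13]; color 2: [4, 6, 7]; color 3: [3, 8]; color 4: [5]; color 5: [11].

χ(G) = 5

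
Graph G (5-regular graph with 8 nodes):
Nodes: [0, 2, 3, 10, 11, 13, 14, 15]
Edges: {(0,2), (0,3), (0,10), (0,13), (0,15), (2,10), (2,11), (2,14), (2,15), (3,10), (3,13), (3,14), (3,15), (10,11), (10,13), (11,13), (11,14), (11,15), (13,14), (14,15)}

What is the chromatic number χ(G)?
χ(G) = 4

Clique number ω(G) = 4 (lower bound: χ ≥ ω).
The clique on [0, 3, 10, 13] has size 4, forcing χ ≥ 4, and the coloring below uses 4 colors, so χ(G) = 4.
A valid 4-coloring: color 1: [2, 3]; color 2: [0, 11]; color 3: [13, 15]; color 4: [10, 14].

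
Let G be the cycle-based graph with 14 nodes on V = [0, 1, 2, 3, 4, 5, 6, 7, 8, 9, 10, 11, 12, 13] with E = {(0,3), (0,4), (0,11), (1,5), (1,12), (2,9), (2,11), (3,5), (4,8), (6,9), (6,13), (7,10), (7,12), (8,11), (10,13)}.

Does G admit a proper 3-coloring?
Yes, G is 3-colorable

A valid 3-coloring: color 1: [1, 3, 4, 7, 9, 11, 13]; color 2: [0, 2, 5, 6, 8, 10, 12].
(χ(G) = 2 ≤ 3.)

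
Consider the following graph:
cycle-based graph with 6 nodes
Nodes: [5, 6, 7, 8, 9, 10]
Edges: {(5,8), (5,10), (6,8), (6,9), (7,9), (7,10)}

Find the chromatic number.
χ(G) = 2

Clique number ω(G) = 2 (lower bound: χ ≥ ω).
The graph is bipartite (no odd cycle), so 2 colors suffice: χ(G) = 2.
A valid 2-coloring: color 1: [5, 6, 7]; color 2: [8, 9, 10].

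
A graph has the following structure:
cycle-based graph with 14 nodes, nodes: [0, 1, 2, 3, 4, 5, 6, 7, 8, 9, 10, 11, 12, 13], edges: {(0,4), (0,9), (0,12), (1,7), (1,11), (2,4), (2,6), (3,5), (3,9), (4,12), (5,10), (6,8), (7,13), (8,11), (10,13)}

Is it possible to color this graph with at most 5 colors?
Yes, G is 5-colorable

A valid 5-coloring: color 1: [0, 1, 2, 5, 8, 13]; color 2: [4, 6, 7, 9, 10, 11]; color 3: [3, 12].
(χ(G) = 3 ≤ 5.)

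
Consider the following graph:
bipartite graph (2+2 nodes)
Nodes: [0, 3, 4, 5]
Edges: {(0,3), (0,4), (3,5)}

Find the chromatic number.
χ(G) = 2

Clique number ω(G) = 2 (lower bound: χ ≥ ω).
The graph is bipartite (no odd cycle), so 2 colors suffice: χ(G) = 2.
A valid 2-coloring: color 1: [0, 5]; color 2: [3, 4].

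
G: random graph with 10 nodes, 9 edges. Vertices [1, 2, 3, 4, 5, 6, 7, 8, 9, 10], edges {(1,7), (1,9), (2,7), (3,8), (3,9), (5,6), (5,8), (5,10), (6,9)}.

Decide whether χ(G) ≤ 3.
Yes, G is 3-colorable

A valid 3-coloring: color 1: [1, 2, 3, 4, 5]; color 2: [7, 8, 9, 10]; color 3: [6].
(χ(G) = 3 ≤ 3.)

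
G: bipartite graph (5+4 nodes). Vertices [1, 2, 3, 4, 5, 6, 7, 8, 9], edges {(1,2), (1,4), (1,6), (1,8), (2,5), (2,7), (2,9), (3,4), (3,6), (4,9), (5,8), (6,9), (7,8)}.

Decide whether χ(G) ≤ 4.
A valid 4-coloring: color 1: [1, 3, 5, 7, 9]; color 2: [2, 4, 6, 8].
(χ(G) = 2 ≤ 4.)

Yes, G is 4-colorable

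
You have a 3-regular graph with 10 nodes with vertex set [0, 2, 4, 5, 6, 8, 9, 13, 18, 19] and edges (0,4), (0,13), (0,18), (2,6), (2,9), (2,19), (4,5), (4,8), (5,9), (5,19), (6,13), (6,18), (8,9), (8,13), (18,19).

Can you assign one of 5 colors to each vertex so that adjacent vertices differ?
A valid 5-coloring: color 1: [4, 6, 9, 19]; color 2: [2, 5, 13, 18]; color 3: [0, 8].
(χ(G) = 3 ≤ 5.)

Yes, G is 5-colorable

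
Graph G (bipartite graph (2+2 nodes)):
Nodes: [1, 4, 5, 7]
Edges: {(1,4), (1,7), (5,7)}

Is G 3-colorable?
A valid 3-coloring: color 1: [1, 5]; color 2: [4, 7].
(χ(G) = 2 ≤ 3.)

Yes, G is 3-colorable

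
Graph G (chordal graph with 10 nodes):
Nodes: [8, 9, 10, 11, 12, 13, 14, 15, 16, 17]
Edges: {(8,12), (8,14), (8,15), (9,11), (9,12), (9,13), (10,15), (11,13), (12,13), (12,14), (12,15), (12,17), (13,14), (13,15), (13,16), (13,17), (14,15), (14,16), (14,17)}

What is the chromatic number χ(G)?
χ(G) = 4

Clique number ω(G) = 4 (lower bound: χ ≥ ω).
The clique on [8, 12, 14, 15] has size 4, forcing χ ≥ 4, and the coloring below uses 4 colors, so χ(G) = 4.
A valid 4-coloring: color 1: [8, 10, 13]; color 2: [11, 12, 16]; color 3: [9, 14]; color 4: [15, 17].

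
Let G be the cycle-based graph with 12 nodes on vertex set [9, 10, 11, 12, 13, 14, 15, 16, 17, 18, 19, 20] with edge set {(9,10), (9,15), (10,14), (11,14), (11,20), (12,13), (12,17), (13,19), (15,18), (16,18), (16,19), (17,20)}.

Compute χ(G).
χ(G) = 2

Clique number ω(G) = 2 (lower bound: χ ≥ ω).
The graph is bipartite (no odd cycle), so 2 colors suffice: χ(G) = 2.
A valid 2-coloring: color 1: [10, 11, 13, 15, 16, 17]; color 2: [9, 12, 14, 18, 19, 20].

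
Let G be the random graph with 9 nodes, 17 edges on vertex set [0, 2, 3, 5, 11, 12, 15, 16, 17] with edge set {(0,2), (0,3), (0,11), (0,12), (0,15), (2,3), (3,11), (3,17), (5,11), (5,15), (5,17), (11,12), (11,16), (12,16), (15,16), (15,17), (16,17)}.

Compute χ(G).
Clique number ω(G) = 3 (lower bound: χ ≥ ω).
The clique on [0, 2, 3] has size 3, forcing χ ≥ 3, and the coloring below uses 3 colors, so χ(G) = 3.
A valid 3-coloring: color 1: [0, 5, 16]; color 2: [2, 11, 17]; color 3: [3, 12, 15].

χ(G) = 3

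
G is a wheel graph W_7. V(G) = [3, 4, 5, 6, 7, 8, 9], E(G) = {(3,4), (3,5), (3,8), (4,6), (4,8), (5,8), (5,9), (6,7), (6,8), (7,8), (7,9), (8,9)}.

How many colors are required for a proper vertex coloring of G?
Clique number ω(G) = 3 (lower bound: χ ≥ ω).
The clique on [5, 8, 9] has size 3, forcing χ ≥ 3, and the coloring below uses 3 colors, so χ(G) = 3.
A valid 3-coloring: color 1: [8]; color 2: [4, 5, 7]; color 3: [3, 6, 9].

χ(G) = 3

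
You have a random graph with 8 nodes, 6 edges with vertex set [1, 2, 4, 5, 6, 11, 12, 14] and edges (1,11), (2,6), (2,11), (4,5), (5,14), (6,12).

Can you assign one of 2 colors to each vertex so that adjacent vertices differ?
Yes, G is 2-colorable

A valid 2-coloring: color 1: [1, 2, 5, 12]; color 2: [4, 6, 11, 14].
(χ(G) = 2 ≤ 2.)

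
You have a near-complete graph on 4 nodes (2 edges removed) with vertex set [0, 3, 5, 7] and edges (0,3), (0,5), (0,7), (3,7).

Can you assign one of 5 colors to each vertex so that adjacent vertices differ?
A valid 5-coloring: color 1: [0]; color 2: [3, 5]; color 3: [7].
(χ(G) = 3 ≤ 5.)

Yes, G is 5-colorable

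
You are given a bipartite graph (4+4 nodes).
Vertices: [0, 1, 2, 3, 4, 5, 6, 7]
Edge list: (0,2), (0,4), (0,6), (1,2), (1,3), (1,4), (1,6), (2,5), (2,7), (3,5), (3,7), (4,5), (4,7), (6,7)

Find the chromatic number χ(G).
Clique number ω(G) = 2 (lower bound: χ ≥ ω).
The graph is bipartite (no odd cycle), so 2 colors suffice: χ(G) = 2.
A valid 2-coloring: color 1: [2, 3, 4, 6]; color 2: [0, 1, 5, 7].

χ(G) = 2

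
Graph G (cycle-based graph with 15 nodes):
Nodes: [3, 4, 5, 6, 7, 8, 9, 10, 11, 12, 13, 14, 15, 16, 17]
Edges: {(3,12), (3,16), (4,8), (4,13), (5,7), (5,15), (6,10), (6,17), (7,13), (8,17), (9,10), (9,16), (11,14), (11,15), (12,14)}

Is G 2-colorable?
Odd cycle [8, 17, 6, 10, 9, 16, 3, 12, 14, 11, 15, 5, 7, 13, 4] needs 3 colors (χ ≥ 3).
Hence χ(G) ≥ 3 > 2, so no proper 2-coloring exists.

No, G is not 2-colorable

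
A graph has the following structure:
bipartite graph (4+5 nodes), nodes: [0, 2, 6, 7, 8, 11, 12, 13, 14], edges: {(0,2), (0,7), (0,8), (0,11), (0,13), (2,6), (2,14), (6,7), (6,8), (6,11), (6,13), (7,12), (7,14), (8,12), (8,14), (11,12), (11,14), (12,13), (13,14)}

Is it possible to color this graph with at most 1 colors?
No, G is not 1-colorable

Edge (0,2) forces its endpoints to differ, so 1 color is not enough.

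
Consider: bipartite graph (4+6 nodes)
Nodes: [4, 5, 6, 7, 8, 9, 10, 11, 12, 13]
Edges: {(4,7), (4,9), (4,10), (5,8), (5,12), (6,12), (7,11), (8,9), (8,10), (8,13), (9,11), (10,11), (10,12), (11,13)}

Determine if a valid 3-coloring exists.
Yes, G is 3-colorable

A valid 3-coloring: color 1: [4, 8, 11, 12]; color 2: [5, 6, 7, 9, 10, 13].
(χ(G) = 2 ≤ 3.)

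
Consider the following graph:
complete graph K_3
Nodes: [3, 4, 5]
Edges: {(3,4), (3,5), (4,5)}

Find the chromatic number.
χ(G) = 3

Clique number ω(G) = 3 (lower bound: χ ≥ ω).
The clique on [3, 4, 5] has size 3, forcing χ ≥ 3, and the coloring below uses 3 colors, so χ(G) = 3.
A valid 3-coloring: color 1: [3]; color 2: [4]; color 3: [5].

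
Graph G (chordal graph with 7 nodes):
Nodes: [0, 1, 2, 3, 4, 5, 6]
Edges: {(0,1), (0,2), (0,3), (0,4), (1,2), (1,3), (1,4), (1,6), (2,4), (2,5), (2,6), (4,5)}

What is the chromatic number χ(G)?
χ(G) = 4

Clique number ω(G) = 4 (lower bound: χ ≥ ω).
The clique on [0, 1, 2, 4] has size 4, forcing χ ≥ 4, and the coloring below uses 4 colors, so χ(G) = 4.
A valid 4-coloring: color 1: [1, 5]; color 2: [2, 3]; color 3: [0, 6]; color 4: [4].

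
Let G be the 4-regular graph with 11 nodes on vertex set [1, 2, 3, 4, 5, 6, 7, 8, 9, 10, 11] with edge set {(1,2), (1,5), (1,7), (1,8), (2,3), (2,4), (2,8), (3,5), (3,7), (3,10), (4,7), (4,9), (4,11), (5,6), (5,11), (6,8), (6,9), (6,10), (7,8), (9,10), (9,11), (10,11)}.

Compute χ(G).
χ(G) = 3

Clique number ω(G) = 3 (lower bound: χ ≥ ω).
The clique on [1, 2, 8] has size 3, forcing χ ≥ 3, and the coloring below uses 3 colors, so χ(G) = 3.
A valid 3-coloring: color 1: [2, 5, 7, 9]; color 2: [1, 3, 6, 11]; color 3: [4, 8, 10].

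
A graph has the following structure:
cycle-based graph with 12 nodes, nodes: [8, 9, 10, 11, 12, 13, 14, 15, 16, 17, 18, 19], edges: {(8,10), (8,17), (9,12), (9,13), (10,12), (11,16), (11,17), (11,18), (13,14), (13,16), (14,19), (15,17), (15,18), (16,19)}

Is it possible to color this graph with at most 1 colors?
Edge (8,17) forces its endpoints to differ, so 1 color is not enough.

No, G is not 1-colorable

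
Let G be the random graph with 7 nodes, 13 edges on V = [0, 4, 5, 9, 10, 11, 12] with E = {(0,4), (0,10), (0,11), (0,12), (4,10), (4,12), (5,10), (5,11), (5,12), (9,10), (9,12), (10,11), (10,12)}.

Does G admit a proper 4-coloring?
Yes, G is 4-colorable

A valid 4-coloring: color 1: [10]; color 2: [11, 12]; color 3: [0, 5, 9]; color 4: [4].
(χ(G) = 4 ≤ 4.)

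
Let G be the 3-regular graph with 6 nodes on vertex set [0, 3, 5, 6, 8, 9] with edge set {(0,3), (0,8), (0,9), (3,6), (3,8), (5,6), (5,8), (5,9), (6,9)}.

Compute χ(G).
Clique number ω(G) = 3 (lower bound: χ ≥ ω).
The clique on [0, 3, 8] has size 3, forcing χ ≥ 3, and the coloring below uses 3 colors, so χ(G) = 3.
A valid 3-coloring: color 1: [0, 5]; color 2: [6, 8]; color 3: [3, 9].

χ(G) = 3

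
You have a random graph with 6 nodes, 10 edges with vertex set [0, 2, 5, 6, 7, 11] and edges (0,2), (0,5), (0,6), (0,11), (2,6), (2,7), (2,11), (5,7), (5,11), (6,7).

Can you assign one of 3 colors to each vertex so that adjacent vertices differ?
A valid 3-coloring: color 1: [0, 7]; color 2: [2, 5]; color 3: [6, 11].
(χ(G) = 3 ≤ 3.)

Yes, G is 3-colorable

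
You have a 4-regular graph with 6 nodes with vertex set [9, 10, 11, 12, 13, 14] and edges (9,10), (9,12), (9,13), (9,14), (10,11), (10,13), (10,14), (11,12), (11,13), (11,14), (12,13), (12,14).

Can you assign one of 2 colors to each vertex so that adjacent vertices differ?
No, G is not 2-colorable

The clique on vertices [9, 10, 13] has size 3 > 2, so it alone needs 3 colors.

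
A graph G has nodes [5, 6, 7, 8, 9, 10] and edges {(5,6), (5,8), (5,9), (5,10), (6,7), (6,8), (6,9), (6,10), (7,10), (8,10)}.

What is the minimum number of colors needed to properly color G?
Clique number ω(G) = 4 (lower bound: χ ≥ ω).
The clique on [5, 6, 8, 10] has size 4, forcing χ ≥ 4, and the coloring below uses 4 colors, so χ(G) = 4.
A valid 4-coloring: color 1: [6]; color 2: [9, 10]; color 3: [5, 7]; color 4: [8].

χ(G) = 4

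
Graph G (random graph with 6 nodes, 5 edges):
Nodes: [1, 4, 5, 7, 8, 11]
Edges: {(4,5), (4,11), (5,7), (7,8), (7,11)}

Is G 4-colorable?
A valid 4-coloring: color 1: [1, 4, 7]; color 2: [5, 8, 11].
(χ(G) = 2 ≤ 4.)

Yes, G is 4-colorable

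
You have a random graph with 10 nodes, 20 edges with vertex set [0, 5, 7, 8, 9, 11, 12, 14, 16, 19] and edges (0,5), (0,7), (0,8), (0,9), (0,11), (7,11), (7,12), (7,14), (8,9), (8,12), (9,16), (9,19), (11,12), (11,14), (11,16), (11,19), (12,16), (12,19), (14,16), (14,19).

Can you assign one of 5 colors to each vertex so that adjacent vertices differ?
A valid 5-coloring: color 1: [5, 9, 11]; color 2: [0, 12, 14]; color 3: [7, 8, 16, 19].
(χ(G) = 3 ≤ 5.)

Yes, G is 5-colorable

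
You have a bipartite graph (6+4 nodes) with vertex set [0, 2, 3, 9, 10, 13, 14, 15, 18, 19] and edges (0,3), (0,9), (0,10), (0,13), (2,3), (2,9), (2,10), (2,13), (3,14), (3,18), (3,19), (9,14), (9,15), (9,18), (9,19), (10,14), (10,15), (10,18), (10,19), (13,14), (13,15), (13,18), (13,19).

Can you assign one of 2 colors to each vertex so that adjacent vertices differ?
Yes, G is 2-colorable

A valid 2-coloring: color 1: [3, 9, 10, 13]; color 2: [0, 2, 14, 15, 18, 19].
(χ(G) = 2 ≤ 2.)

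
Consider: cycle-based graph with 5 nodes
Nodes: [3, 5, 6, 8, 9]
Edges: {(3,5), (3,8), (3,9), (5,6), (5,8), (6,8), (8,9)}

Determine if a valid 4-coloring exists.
A valid 4-coloring: color 1: [8]; color 2: [3, 6]; color 3: [5, 9].
(χ(G) = 3 ≤ 4.)

Yes, G is 4-colorable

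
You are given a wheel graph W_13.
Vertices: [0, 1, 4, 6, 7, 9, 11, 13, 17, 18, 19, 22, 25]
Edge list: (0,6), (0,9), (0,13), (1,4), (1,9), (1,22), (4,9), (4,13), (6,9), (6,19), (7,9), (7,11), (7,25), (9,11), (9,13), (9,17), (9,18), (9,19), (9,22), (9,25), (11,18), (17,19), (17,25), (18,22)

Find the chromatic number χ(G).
χ(G) = 3

Clique number ω(G) = 3 (lower bound: χ ≥ ω).
The clique on [0, 9, 13] has size 3, forcing χ ≥ 3, and the coloring below uses 3 colors, so χ(G) = 3.
A valid 3-coloring: color 1: [9]; color 2: [1, 6, 7, 13, 17, 18]; color 3: [0, 4, 11, 19, 22, 25].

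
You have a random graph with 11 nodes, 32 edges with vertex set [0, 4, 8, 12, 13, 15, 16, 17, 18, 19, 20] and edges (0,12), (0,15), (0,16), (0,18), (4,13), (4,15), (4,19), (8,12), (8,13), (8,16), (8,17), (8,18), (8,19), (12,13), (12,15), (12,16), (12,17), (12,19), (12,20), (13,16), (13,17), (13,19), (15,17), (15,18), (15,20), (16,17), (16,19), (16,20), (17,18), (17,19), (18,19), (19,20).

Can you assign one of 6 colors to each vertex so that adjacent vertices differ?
A valid 6-coloring: color 1: [4, 12, 18]; color 2: [15, 19]; color 3: [0, 17, 20]; color 4: [16]; color 5: [8]; color 6: [13].
(χ(G) = 6 ≤ 6.)

Yes, G is 6-colorable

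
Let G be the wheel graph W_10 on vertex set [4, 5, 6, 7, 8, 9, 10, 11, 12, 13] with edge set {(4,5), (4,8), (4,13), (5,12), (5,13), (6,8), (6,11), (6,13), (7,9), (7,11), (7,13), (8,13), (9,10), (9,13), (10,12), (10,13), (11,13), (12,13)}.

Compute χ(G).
χ(G) = 4

Clique number ω(G) = 3 (lower bound: χ ≥ ω).
Odd cycle [8, 4, 5, 12, 10, 9, 7, 11, 6] needs 3 colors (χ ≥ 3).
Vertex 13 is adjacent to every vertex of [4, 5, 6, 7, 8, 9, 10, 11, 12], which already need 3 colors among themselves, so 13 needs a new color (χ ≥ 4).
The coloring below uses 4 colors, so χ(G) = 4.
A valid 4-coloring: color 1: [13]; color 2: [5, 8, 10, 11]; color 3: [4, 6, 9, 12]; color 4: [7].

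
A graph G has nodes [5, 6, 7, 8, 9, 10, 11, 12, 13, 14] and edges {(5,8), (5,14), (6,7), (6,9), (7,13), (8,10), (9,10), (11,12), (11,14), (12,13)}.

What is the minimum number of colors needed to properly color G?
Clique number ω(G) = 2 (lower bound: χ ≥ ω).
The graph is bipartite (no odd cycle), so 2 colors suffice: χ(G) = 2.
A valid 2-coloring: color 1: [5, 6, 10, 11, 13]; color 2: [7, 8, 9, 12, 14].

χ(G) = 2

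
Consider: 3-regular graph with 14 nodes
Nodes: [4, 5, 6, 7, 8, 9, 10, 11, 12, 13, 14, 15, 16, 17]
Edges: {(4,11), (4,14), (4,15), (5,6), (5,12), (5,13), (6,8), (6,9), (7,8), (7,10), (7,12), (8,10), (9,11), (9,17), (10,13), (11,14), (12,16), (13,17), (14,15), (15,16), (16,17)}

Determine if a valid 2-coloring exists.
No, G is not 2-colorable

The clique on vertices [4, 11, 14] has size 3 > 2, so it alone needs 3 colors.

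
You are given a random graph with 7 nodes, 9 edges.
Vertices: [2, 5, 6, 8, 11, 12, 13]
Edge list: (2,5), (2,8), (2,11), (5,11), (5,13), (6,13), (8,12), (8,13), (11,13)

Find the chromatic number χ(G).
Clique number ω(G) = 3 (lower bound: χ ≥ ω).
The clique on [2, 5, 11] has size 3, forcing χ ≥ 3, and the coloring below uses 3 colors, so χ(G) = 3.
A valid 3-coloring: color 1: [2, 12, 13]; color 2: [6, 8, 11]; color 3: [5].

χ(G) = 3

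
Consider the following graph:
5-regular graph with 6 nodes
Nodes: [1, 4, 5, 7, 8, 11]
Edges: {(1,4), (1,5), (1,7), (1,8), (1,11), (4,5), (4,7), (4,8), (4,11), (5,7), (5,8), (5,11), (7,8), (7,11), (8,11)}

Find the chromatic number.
Clique number ω(G) = 6 (lower bound: χ ≥ ω).
The clique on [1, 4, 5, 7, 8, 11] has size 6, forcing χ ≥ 6, and the coloring below uses 6 colors, so χ(G) = 6.
A valid 6-coloring: color 1: [8]; color 2: [4]; color 3: [5]; color 4: [11]; color 5: [7]; color 6: [1].

χ(G) = 6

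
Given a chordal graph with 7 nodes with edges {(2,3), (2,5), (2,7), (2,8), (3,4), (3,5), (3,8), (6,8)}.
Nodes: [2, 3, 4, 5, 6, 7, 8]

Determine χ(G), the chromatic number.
χ(G) = 3

Clique number ω(G) = 3 (lower bound: χ ≥ ω).
The clique on [2, 3, 8] has size 3, forcing χ ≥ 3, and the coloring below uses 3 colors, so χ(G) = 3.
A valid 3-coloring: color 1: [2, 4, 6]; color 2: [3, 7]; color 3: [5, 8].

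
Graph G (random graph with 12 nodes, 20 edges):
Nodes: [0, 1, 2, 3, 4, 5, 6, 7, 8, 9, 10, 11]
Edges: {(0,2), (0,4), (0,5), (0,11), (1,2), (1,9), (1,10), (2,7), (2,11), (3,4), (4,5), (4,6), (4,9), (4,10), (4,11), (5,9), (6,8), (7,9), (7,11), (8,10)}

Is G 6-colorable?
Yes, G is 6-colorable

A valid 6-coloring: color 1: [2, 4, 8]; color 2: [1, 3, 5, 6, 11]; color 3: [0, 9, 10]; color 4: [7].
(χ(G) = 4 ≤ 6.)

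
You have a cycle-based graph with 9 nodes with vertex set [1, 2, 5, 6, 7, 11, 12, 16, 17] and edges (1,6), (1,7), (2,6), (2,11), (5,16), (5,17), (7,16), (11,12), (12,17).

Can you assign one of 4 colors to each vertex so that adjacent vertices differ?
Yes, G is 4-colorable

A valid 4-coloring: color 1: [5, 6, 7, 11]; color 2: [1, 2, 16, 17]; color 3: [12].
(χ(G) = 3 ≤ 4.)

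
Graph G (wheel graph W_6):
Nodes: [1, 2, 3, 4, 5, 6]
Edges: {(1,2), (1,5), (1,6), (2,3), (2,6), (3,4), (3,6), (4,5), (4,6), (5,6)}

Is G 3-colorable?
No, G is not 3-colorable

Odd cycle [3, 2, 1, 5, 4] needs 3 colors (χ ≥ 3).
Vertex 6 is adjacent to every vertex of [1, 2, 3, 4, 5], which already need 3 colors among themselves, so 6 needs a new color (χ ≥ 4).
Hence χ(G) ≥ 4 > 3, so no proper 3-coloring exists.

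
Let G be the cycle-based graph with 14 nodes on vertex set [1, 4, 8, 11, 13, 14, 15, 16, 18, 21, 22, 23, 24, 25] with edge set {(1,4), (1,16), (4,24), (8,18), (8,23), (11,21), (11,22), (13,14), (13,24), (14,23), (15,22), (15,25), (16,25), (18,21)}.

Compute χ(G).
χ(G) = 2

Clique number ω(G) = 2 (lower bound: χ ≥ ω).
The graph is bipartite (no odd cycle), so 2 colors suffice: χ(G) = 2.
A valid 2-coloring: color 1: [4, 11, 13, 15, 16, 18, 23]; color 2: [1, 8, 14, 21, 22, 24, 25].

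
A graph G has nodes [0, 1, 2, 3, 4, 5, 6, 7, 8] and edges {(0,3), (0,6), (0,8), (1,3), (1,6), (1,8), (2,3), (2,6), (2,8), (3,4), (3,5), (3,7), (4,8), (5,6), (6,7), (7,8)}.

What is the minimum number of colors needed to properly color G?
Clique number ω(G) = 2 (lower bound: χ ≥ ω).
The graph is bipartite (no odd cycle), so 2 colors suffice: χ(G) = 2.
A valid 2-coloring: color 1: [3, 6, 8]; color 2: [0, 1, 2, 4, 5, 7].

χ(G) = 2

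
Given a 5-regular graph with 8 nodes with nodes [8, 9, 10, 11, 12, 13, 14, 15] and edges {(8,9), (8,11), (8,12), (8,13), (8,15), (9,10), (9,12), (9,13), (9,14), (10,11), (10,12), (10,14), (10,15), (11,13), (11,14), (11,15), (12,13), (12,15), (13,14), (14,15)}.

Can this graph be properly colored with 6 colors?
A valid 6-coloring: color 1: [13, 15]; color 2: [12, 14]; color 3: [8, 10]; color 4: [9, 11].
(χ(G) = 4 ≤ 6.)

Yes, G is 6-colorable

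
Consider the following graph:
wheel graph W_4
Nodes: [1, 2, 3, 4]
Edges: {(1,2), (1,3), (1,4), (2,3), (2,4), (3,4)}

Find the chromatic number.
Clique number ω(G) = 4 (lower bound: χ ≥ ω).
The clique on [1, 2, 3, 4] has size 4, forcing χ ≥ 4, and the coloring below uses 4 colors, so χ(G) = 4.
A valid 4-coloring: color 1: [2]; color 2: [1]; color 3: [4]; color 4: [3].

χ(G) = 4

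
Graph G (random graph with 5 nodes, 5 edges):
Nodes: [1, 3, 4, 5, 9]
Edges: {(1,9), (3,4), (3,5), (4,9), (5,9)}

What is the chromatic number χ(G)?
χ(G) = 2

Clique number ω(G) = 2 (lower bound: χ ≥ ω).
The graph is bipartite (no odd cycle), so 2 colors suffice: χ(G) = 2.
A valid 2-coloring: color 1: [3, 9]; color 2: [1, 4, 5].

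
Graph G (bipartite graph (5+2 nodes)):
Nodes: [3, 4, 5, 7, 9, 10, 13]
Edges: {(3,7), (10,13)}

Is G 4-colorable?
A valid 4-coloring: color 1: [3, 4, 5, 9, 13]; color 2: [7, 10].
(χ(G) = 2 ≤ 4.)

Yes, G is 4-colorable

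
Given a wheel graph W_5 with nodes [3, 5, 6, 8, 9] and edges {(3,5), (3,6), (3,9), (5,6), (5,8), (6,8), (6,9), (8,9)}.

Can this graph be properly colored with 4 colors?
Yes, G is 4-colorable

A valid 4-coloring: color 1: [6]; color 2: [3, 8]; color 3: [5, 9].
(χ(G) = 3 ≤ 4.)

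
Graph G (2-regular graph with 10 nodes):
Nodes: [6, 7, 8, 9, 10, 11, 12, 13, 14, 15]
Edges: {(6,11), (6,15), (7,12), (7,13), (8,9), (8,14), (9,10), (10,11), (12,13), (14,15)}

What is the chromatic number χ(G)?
χ(G) = 3

Clique number ω(G) = 3 (lower bound: χ ≥ ω).
The clique on [7, 12, 13] has size 3, forcing χ ≥ 3, and the coloring below uses 3 colors, so χ(G) = 3.
A valid 3-coloring: color 1: [8, 11, 13, 15]; color 2: [6, 7, 9, 14]; color 3: [10, 12].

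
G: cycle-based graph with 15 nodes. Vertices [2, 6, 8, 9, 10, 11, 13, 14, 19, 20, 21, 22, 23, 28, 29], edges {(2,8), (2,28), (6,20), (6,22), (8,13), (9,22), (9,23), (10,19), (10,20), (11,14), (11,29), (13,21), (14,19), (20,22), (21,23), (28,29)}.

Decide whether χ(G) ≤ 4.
Yes, G is 4-colorable

A valid 4-coloring: color 1: [8, 9, 11, 19, 20, 21, 28]; color 2: [2, 10, 13, 14, 22, 23, 29]; color 3: [6].
(χ(G) = 3 ≤ 4.)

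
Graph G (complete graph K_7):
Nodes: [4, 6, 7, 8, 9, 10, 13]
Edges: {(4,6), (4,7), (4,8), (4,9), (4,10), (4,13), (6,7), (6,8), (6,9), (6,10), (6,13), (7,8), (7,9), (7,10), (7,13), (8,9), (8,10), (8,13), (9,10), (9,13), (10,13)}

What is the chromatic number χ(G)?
Clique number ω(G) = 7 (lower bound: χ ≥ ω).
The clique on [4, 6, 7, 8, 9, 10, 13] has size 7, forcing χ ≥ 7, and the coloring below uses 7 colors, so χ(G) = 7.
A valid 7-coloring: color 1: [4]; color 2: [10]; color 3: [6]; color 4: [7]; color 5: [13]; color 6: [8]; color 7: [9].

χ(G) = 7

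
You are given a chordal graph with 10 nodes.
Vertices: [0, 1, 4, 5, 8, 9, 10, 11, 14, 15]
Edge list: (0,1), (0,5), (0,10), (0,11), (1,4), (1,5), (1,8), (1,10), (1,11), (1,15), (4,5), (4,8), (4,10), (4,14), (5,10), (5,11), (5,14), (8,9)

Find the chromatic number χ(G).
Clique number ω(G) = 4 (lower bound: χ ≥ ω).
The clique on [0, 1, 5, 10] has size 4, forcing χ ≥ 4, and the coloring below uses 4 colors, so χ(G) = 4.
A valid 4-coloring: color 1: [1, 9, 14]; color 2: [5, 8, 15]; color 3: [0, 4]; color 4: [10, 11].

χ(G) = 4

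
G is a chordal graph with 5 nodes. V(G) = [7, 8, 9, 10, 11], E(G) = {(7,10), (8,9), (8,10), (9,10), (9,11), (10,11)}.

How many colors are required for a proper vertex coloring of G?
Clique number ω(G) = 3 (lower bound: χ ≥ ω).
The clique on [8, 9, 10] has size 3, forcing χ ≥ 3, and the coloring below uses 3 colors, so χ(G) = 3.
A valid 3-coloring: color 1: [10]; color 2: [7, 9]; color 3: [8, 11].

χ(G) = 3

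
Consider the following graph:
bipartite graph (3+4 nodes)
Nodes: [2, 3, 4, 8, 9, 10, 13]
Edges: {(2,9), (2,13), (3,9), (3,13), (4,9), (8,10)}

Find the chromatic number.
Clique number ω(G) = 2 (lower bound: χ ≥ ω).
The graph is bipartite (no odd cycle), so 2 colors suffice: χ(G) = 2.
A valid 2-coloring: color 1: [8, 9, 13]; color 2: [2, 3, 4, 10].

χ(G) = 2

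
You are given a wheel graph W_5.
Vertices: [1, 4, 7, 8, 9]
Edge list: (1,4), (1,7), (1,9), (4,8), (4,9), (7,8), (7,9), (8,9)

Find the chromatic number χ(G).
Clique number ω(G) = 3 (lower bound: χ ≥ ω).
The clique on [4, 8, 9] has size 3, forcing χ ≥ 3, and the coloring below uses 3 colors, so χ(G) = 3.
A valid 3-coloring: color 1: [9]; color 2: [1, 8]; color 3: [4, 7].

χ(G) = 3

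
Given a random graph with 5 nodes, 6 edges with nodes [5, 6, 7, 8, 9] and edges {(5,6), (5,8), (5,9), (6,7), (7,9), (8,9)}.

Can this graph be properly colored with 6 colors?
Yes, G is 6-colorable

A valid 6-coloring: color 1: [5, 7]; color 2: [6, 9]; color 3: [8].
(χ(G) = 3 ≤ 6.)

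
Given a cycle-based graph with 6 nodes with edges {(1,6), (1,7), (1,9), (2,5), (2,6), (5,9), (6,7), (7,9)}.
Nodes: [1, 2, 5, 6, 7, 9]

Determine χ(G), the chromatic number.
χ(G) = 3

Clique number ω(G) = 3 (lower bound: χ ≥ ω).
The clique on [1, 7, 9] has size 3, forcing χ ≥ 3, and the coloring below uses 3 colors, so χ(G) = 3.
A valid 3-coloring: color 1: [6, 9]; color 2: [5, 7]; color 3: [1, 2].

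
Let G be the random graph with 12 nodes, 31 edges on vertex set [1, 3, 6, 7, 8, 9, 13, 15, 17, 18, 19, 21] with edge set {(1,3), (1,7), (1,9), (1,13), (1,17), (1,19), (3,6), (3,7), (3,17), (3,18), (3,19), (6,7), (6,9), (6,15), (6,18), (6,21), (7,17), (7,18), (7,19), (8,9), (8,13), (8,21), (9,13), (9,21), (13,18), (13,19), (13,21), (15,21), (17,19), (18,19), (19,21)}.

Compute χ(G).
Clique number ω(G) = 5 (lower bound: χ ≥ ω).
The clique on [1, 3, 7, 17, 19] has size 5, forcing χ ≥ 5, and the coloring below uses 5 colors, so χ(G) = 5.
A valid 5-coloring: color 1: [6, 8, 19]; color 2: [3, 13, 15]; color 3: [1, 18, 21]; color 4: [7, 9]; color 5: [17].

χ(G) = 5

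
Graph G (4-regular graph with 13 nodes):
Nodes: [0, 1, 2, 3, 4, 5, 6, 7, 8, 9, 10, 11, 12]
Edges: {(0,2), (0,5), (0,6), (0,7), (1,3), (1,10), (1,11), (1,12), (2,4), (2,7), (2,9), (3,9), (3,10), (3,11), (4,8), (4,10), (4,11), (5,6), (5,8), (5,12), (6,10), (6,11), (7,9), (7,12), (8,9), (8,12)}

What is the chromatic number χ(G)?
χ(G) = 3

Clique number ω(G) = 3 (lower bound: χ ≥ ω).
The clique on [0, 2, 7] has size 3, forcing χ ≥ 3, and the coloring below uses 3 colors, so χ(G) = 3.
A valid 3-coloring: color 1: [0, 9, 10, 11, 12]; color 2: [3, 4, 5, 7]; color 3: [1, 2, 6, 8].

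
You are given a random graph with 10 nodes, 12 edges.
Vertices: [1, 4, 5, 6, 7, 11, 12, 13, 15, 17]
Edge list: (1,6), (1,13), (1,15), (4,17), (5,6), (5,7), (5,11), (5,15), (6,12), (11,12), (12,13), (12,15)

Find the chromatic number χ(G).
χ(G) = 2

Clique number ω(G) = 2 (lower bound: χ ≥ ω).
The graph is bipartite (no odd cycle), so 2 colors suffice: χ(G) = 2.
A valid 2-coloring: color 1: [1, 4, 5, 12]; color 2: [6, 7, 11, 13, 15, 17].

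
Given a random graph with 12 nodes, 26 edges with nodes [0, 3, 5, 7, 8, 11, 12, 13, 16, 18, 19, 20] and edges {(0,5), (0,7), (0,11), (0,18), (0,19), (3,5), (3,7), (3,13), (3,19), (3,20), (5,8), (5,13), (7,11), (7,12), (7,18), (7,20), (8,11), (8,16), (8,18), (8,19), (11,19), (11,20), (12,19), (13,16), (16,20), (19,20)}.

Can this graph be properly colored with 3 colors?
Yes, G is 3-colorable

A valid 3-coloring: color 1: [5, 7, 16, 19]; color 2: [3, 11, 12, 18]; color 3: [0, 8, 13, 20].
(χ(G) = 3 ≤ 3.)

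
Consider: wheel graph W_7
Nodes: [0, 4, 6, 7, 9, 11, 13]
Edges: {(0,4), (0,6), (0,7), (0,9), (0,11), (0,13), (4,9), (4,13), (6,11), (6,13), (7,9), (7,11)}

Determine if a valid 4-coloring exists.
A valid 4-coloring: color 1: [0]; color 2: [4, 6, 7]; color 3: [9, 11, 13].
(χ(G) = 3 ≤ 4.)

Yes, G is 4-colorable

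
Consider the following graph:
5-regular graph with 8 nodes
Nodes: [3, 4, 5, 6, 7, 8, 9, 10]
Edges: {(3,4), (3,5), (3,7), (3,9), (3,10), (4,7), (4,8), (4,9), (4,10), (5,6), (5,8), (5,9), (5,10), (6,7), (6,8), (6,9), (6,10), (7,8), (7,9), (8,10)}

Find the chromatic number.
Clique number ω(G) = 4 (lower bound: χ ≥ ω).
The clique on [5, 6, 8, 10] has size 4, forcing χ ≥ 4, and the coloring below uses 4 colors, so χ(G) = 4.
A valid 4-coloring: color 1: [5, 7]; color 2: [4, 6]; color 3: [3, 8]; color 4: [9, 10].

χ(G) = 4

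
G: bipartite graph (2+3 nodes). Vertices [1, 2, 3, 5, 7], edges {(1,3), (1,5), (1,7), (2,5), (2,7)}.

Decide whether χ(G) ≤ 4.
A valid 4-coloring: color 1: [1, 2]; color 2: [3, 5, 7].
(χ(G) = 2 ≤ 4.)

Yes, G is 4-colorable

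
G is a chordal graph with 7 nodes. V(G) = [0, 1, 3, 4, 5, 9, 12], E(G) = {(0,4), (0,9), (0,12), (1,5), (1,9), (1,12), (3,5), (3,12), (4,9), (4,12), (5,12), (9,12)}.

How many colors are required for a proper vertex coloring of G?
χ(G) = 4

Clique number ω(G) = 4 (lower bound: χ ≥ ω).
The clique on [0, 4, 9, 12] has size 4, forcing χ ≥ 4, and the coloring below uses 4 colors, so χ(G) = 4.
A valid 4-coloring: color 1: [12]; color 2: [5, 9]; color 3: [0, 1, 3]; color 4: [4].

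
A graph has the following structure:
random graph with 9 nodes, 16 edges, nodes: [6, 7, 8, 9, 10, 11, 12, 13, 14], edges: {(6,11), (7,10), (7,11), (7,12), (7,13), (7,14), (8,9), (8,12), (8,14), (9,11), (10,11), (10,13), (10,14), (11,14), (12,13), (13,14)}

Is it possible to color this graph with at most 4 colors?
Yes, G is 4-colorable

A valid 4-coloring: color 1: [8, 11, 13]; color 2: [6, 9, 12, 14]; color 3: [7]; color 4: [10].
(χ(G) = 4 ≤ 4.)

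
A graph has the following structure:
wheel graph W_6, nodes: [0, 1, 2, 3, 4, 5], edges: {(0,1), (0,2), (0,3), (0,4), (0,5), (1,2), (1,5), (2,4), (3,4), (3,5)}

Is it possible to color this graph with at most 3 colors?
Odd cycle [4, 2, 1, 5, 3] needs 3 colors (χ ≥ 3).
Vertex 0 is adjacent to every vertex of [1, 2, 3, 4, 5], which already need 3 colors among themselves, so 0 needs a new color (χ ≥ 4).
Hence χ(G) ≥ 4 > 3, so no proper 3-coloring exists.

No, G is not 3-colorable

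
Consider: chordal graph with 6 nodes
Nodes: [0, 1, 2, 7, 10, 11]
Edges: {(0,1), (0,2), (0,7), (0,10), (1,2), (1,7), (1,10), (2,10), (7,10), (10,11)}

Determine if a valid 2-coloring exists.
The clique on vertices [0, 1, 2, 10] has size 4 > 2, so it alone needs 4 colors.

No, G is not 2-colorable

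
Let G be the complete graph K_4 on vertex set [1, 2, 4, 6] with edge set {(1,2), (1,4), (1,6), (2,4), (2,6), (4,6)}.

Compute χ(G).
χ(G) = 4

Clique number ω(G) = 4 (lower bound: χ ≥ ω).
The clique on [1, 2, 4, 6] has size 4, forcing χ ≥ 4, and the coloring below uses 4 colors, so χ(G) = 4.
A valid 4-coloring: color 1: [6]; color 2: [4]; color 3: [1]; color 4: [2].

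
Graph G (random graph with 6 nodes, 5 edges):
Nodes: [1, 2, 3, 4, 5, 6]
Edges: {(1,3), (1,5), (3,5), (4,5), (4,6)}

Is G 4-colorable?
Yes, G is 4-colorable

A valid 4-coloring: color 1: [2, 5, 6]; color 2: [1, 4]; color 3: [3].
(χ(G) = 3 ≤ 4.)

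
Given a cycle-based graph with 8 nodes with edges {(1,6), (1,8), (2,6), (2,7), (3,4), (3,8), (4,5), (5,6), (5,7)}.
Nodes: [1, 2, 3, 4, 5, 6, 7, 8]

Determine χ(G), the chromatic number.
Clique number ω(G) = 2 (lower bound: χ ≥ ω).
The graph is bipartite (no odd cycle), so 2 colors suffice: χ(G) = 2.
A valid 2-coloring: color 1: [1, 2, 3, 5]; color 2: [4, 6, 7, 8].

χ(G) = 2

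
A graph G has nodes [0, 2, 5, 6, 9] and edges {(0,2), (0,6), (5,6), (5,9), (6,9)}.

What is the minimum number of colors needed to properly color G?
Clique number ω(G) = 3 (lower bound: χ ≥ ω).
The clique on [5, 6, 9] has size 3, forcing χ ≥ 3, and the coloring below uses 3 colors, so χ(G) = 3.
A valid 3-coloring: color 1: [2, 6]; color 2: [0, 5]; color 3: [9].

χ(G) = 3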